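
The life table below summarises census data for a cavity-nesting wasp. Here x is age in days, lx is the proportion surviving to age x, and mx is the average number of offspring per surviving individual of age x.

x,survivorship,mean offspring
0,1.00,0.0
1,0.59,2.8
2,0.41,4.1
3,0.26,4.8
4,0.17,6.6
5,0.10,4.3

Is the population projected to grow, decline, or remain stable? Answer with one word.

growing

R0 = Σ lx·mx = 0 + 1.652 + 1.681 + 1.248 + 1.122 + 0.43 = 6.133
R0 > 1, so the population is growing.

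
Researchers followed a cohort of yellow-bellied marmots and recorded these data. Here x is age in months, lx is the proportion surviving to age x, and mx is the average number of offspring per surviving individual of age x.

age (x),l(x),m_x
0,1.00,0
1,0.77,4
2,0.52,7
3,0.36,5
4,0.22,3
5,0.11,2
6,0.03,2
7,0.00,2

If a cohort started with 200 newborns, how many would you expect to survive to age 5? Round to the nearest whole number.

22

Expected survivors = N0 · l_5 = 200 × 0.11 = 22 → 22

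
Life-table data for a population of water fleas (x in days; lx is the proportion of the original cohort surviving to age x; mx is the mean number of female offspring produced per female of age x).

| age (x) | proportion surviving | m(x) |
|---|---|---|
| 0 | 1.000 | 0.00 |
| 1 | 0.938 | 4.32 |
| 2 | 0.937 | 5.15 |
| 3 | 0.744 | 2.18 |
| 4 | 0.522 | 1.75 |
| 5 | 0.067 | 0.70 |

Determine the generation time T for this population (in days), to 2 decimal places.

1.96

lx·mx: 0, 4.05216, 4.82555, 1.62192, 0.9135, 0.0469 → R0 = 11.46003
x·lx·mx: 0, 4.05216, 9.6511, 4.86576, 3.654, 0.2345 → Σ = 22.45752
T = 22.45752 / 11.46003 = 1.959639… → 1.96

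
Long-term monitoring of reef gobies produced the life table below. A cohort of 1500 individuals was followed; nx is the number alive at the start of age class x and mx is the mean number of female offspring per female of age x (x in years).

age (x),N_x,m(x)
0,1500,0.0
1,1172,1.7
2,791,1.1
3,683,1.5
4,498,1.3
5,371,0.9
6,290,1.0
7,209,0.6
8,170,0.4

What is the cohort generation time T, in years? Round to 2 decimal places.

lx = nx/n0 = nx/1500: 1, 0.78133…, 0.52733…, 0.45533…, 0.332, 0.24733…, 0.19333…, 0.13933…, 0.11333…
lx·mx: 0, 1.328267…, 0.580067…, 0.683…, 0.4316, 0.2226…, 0.193333…, 0.0836…, 0.045333… → R0 = 3.5678…
x·lx·mx: 0, 1.328267…, 1.160133…, 2.049…, 1.7264, 1.113…, 1.16…, 0.5852…, 0.362667… → Σ = 9.484667…
T = 9.484667… / 3.5678… = 2.658408… → 2.66

2.66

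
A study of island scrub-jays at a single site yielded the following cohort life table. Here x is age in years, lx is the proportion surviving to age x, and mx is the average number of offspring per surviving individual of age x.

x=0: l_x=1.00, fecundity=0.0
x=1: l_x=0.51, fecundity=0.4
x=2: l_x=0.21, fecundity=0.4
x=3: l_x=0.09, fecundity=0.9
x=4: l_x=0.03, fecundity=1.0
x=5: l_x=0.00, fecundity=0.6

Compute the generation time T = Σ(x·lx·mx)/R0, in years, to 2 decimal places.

1.84

lx·mx: 0, 0.204, 0.084, 0.081, 0.03, 0 → R0 = 0.399
x·lx·mx: 0, 0.204, 0.168, 0.243, 0.12, 0 → Σ = 0.735
T = 0.735 / 0.399 = 1.842105… → 1.84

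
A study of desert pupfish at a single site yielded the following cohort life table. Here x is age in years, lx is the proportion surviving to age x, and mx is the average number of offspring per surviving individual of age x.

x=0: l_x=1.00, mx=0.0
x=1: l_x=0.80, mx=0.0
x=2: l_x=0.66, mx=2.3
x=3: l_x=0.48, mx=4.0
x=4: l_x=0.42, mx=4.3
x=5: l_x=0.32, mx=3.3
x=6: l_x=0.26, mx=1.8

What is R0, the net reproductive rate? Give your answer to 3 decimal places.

6.768

lx·mx by age: 0, 0, 1.518, 1.92, 1.806, 1.056, 0.468
R0 = Σ lx·mx = 6.768 → 6.768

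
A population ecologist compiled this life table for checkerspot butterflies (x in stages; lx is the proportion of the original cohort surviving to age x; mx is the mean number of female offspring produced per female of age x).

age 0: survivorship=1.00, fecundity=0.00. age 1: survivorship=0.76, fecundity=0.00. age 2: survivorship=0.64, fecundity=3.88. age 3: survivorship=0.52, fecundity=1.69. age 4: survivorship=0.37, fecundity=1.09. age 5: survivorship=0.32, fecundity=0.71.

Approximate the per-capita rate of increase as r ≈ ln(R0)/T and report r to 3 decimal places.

R0 = Σ lx·mx = 0 + 0 + 2.4832 + 0.8788 + 0.4033 + 0.2272 = 3.9925
Σ x·lx·mx = 10.352; T = 10.352/3.9925 = 2.59286…
r ≈ ln(R0)/T = ln(3.9925)/2.59286… = 0.53393… → 0.534

0.534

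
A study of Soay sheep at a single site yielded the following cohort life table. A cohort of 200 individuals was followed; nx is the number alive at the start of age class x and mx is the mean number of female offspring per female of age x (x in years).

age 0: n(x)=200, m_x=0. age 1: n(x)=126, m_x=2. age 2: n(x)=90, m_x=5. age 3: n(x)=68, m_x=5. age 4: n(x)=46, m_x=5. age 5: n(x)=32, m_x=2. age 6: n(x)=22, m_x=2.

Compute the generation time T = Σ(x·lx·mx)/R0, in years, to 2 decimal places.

2.66

lx = nx/n0 = nx/200: 1, 0.63, 0.45, 0.34, 0.23, 0.16, 0.11
lx·mx: 0, 1.26, 2.25, 1.7, 1.15, 0.32, 0.22 → R0 = 6.9
x·lx·mx: 0, 1.26, 4.5, 5.1, 4.6, 1.6, 1.32 → Σ = 18.38
T = 18.38 / 6.9 = 2.663768… → 2.66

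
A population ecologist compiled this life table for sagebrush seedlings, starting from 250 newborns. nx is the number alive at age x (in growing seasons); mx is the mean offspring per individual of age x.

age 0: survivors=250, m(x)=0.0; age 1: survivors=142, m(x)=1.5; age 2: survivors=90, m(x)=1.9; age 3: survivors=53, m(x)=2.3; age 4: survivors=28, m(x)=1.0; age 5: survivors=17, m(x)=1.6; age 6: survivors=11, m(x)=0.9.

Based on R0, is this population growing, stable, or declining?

lx = nx/n0 = nx/250: 1, 0.568, 0.36, 0.212, 0.112, 0.068, 0.044
R0 = Σ lx·mx = 0 + 0.852 + 0.684 + 0.4876 + 0.112 + 0.1088 + 0.0396 = 2.284
R0 > 1, so the population is growing.

growing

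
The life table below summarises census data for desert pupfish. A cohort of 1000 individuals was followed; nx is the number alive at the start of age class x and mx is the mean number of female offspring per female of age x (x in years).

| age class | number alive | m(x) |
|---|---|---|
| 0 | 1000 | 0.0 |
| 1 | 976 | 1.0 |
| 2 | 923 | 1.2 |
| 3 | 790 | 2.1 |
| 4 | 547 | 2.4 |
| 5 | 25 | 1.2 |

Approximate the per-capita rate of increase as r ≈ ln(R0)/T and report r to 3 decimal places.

0.610

lx = nx/n0 = nx/1000: 1, 0.976, 0.923, 0.79, 0.547, 0.025
R0 = Σ lx·mx = 0 + 0.976 + 1.1076 + 1.659 + 1.3128 + 0.03 = 5.0854
Σ x·lx·mx = 13.5694; T = 13.5694/5.0854 = 2.66831…
r ≈ ln(R0)/T = ln(5.0854)/2.66831… = 0.60952… → 0.610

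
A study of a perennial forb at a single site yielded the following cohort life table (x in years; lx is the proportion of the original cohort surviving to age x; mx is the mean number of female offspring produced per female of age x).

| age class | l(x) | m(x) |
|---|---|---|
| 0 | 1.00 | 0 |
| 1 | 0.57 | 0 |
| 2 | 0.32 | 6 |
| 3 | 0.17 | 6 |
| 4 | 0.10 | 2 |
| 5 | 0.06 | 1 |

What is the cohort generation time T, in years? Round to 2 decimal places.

2.50

lx·mx: 0, 0, 1.92, 1.02, 0.2, 0.06 → R0 = 3.2
x·lx·mx: 0, 0, 3.84, 3.06, 0.8, 0.3 → Σ = 8
T = 8 / 3.2 = 2.5 → 2.50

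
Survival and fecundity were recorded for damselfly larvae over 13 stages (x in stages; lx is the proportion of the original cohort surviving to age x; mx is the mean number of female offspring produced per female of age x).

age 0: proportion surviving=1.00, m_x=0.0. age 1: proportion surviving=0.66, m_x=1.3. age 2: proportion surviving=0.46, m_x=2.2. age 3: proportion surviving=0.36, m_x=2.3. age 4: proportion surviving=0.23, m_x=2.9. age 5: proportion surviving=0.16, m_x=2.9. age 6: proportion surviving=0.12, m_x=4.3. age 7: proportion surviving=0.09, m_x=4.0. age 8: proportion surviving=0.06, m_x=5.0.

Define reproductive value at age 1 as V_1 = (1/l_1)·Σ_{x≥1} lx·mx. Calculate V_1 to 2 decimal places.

lx·mx for x ≥ 1: 0.858, 1.012, 0.828, 0.667, 0.464, 0.516, 0.36, 0.3 → sum = 5.005
V_1 = 5.005 / l_1 = 5.005 / 0.66 = 7.583333… → 7.58

7.58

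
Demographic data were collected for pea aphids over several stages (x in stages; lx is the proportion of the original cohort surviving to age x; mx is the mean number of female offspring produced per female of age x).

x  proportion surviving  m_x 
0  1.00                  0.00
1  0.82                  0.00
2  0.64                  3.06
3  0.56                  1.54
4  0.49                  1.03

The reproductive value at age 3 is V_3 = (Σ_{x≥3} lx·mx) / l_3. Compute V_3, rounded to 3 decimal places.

lx·mx for x ≥ 3: 0.8624, 0.5047 → sum = 1.3671
V_3 = 1.3671 / l_3 = 1.3671 / 0.56 = 2.44125 → 2.441

2.441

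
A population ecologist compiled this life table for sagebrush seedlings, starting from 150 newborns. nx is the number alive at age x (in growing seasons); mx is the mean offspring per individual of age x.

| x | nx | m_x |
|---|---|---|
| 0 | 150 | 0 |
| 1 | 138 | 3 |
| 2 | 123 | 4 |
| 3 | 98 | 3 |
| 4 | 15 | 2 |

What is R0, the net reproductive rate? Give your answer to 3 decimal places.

8.200

lx = nx/n0 = nx/150: 1, 0.92, 0.82, 0.65333…, 0.1
lx·mx by age: 0, 2.76, 3.28, 1.96…, 0.2
R0 = Σ lx·mx = 8.2… → 8.200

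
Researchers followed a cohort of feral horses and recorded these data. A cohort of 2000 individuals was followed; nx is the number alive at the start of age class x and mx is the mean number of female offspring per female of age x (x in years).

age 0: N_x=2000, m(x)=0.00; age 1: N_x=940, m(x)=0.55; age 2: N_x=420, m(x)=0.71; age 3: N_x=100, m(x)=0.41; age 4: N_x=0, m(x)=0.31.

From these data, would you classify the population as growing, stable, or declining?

declining

lx = nx/n0 = nx/2000: 1, 0.47, 0.21, 0.05, 0
R0 = Σ lx·mx = 0 + 0.2585 + 0.1491 + 0.0205 + 0 = 0.4281
R0 < 1, so the population is declining.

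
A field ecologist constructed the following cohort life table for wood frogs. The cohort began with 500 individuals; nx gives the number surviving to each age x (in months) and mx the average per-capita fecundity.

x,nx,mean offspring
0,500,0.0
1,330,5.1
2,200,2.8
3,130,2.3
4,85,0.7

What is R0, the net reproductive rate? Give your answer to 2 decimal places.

5.20

lx = nx/n0 = nx/500: 1, 0.66, 0.4, 0.26, 0.17
lx·mx by age: 0, 3.366, 1.12, 0.598, 0.119
R0 = Σ lx·mx = 5.203 → 5.20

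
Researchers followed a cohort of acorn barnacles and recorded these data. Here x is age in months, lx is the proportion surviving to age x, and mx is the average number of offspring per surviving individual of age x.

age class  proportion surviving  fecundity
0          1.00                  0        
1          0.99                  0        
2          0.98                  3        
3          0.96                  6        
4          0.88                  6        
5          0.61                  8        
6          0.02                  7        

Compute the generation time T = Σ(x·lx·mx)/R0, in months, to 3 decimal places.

lx·mx: 0, 0, 2.94, 5.76, 5.28, 4.88, 0.14 → R0 = 19
x·lx·mx: 0, 0, 5.88, 17.28, 21.12, 24.4, 0.84 → Σ = 69.52
T = 69.52 / 19 = 3.658947… → 3.659

3.659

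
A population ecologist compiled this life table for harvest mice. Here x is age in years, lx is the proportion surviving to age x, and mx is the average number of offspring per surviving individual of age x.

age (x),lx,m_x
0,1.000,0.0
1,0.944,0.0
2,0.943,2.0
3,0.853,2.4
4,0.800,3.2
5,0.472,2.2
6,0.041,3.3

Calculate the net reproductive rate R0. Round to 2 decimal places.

lx·mx by age: 0, 0, 1.886, 2.0472, 2.56, 1.0384, 0.1353
R0 = Σ lx·mx = 7.6669 → 7.67

7.67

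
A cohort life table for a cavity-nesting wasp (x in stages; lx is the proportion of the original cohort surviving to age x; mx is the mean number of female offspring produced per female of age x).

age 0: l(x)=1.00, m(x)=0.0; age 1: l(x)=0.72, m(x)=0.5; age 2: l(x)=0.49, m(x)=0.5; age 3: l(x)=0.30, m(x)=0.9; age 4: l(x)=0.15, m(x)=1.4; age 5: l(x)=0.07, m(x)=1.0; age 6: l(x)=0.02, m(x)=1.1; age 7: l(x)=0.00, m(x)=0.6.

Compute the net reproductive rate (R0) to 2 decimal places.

1.18

lx·mx by age: 0, 0.36, 0.245, 0.27, 0.21, 0.07, 0.022, 0
R0 = Σ lx·mx = 1.177 → 1.18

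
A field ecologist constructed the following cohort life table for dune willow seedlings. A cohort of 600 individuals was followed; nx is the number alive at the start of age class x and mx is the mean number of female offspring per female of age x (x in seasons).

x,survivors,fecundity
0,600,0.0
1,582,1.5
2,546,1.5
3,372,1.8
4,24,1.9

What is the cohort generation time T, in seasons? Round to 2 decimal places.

lx = nx/n0 = nx/600: 1, 0.97, 0.91, 0.62, 0.04
lx·mx: 0, 1.455, 1.365, 1.116, 0.076 → R0 = 4.012
x·lx·mx: 0, 1.455, 2.73, 3.348, 0.304 → Σ = 7.837
T = 7.837 / 4.012 = 1.95339… → 1.95

1.95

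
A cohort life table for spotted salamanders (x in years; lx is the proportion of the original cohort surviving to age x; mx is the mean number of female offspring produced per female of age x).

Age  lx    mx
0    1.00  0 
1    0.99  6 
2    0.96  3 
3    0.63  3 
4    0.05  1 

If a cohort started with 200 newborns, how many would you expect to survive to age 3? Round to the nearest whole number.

Expected survivors = N0 · l_3 = 200 × 0.63 = 126 → 126

126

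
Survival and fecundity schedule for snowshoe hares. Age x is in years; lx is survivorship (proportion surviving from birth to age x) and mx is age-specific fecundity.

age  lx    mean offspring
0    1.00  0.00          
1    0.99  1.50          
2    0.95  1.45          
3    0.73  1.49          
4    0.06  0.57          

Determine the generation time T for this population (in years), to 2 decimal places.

lx·mx: 0, 1.485, 1.3775, 1.0877, 0.0342 → R0 = 3.9844
x·lx·mx: 0, 1.485, 2.755, 3.2631, 0.1368 → Σ = 7.6399
T = 7.6399 / 3.9844 = 1.917453… → 1.92

1.92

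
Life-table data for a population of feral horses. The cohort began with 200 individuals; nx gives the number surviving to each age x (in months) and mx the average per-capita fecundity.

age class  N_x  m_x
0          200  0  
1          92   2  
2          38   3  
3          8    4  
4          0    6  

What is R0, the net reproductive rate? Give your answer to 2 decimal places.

1.65

lx = nx/n0 = nx/200: 1, 0.46, 0.19, 0.04, 0
lx·mx by age: 0, 0.92, 0.57, 0.16, 0
R0 = Σ lx·mx = 1.65 → 1.65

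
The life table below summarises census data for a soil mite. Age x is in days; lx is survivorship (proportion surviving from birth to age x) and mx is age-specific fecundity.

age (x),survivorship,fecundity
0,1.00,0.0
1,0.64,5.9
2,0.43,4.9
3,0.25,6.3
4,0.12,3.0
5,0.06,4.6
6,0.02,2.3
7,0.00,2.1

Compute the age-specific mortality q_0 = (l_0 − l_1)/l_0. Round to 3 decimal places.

q_0 = (l_0 − l_1) / l_0 = (1 − 0.64) / 1
     = 0.36 / 1 = 0.36 → 0.360

0.360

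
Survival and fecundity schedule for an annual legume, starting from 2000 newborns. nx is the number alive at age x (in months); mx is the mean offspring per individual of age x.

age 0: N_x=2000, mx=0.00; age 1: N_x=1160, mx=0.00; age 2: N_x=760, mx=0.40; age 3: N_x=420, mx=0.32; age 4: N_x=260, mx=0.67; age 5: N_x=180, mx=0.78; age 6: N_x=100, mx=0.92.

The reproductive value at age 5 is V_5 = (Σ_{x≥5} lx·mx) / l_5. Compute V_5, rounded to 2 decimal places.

1.29

lx = nx/n0 = nx/2000: 1, 0.58, 0.38, 0.21, 0.13, 0.09, 0.05
lx·mx for x ≥ 5: 0.0702, 0.046 → sum = 0.1162
V_5 = 0.1162 / l_5 = 0.1162 / 0.09 = 1.291111… → 1.29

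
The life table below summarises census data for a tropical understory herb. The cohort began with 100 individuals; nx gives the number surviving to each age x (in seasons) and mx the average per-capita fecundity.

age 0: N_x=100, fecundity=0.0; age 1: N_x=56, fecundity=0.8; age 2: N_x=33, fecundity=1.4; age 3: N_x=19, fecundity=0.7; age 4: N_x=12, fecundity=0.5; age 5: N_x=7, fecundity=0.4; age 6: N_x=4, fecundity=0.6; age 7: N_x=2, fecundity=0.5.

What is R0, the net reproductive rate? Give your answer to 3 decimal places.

1.165

lx = nx/n0 = nx/100: 1, 0.56, 0.33, 0.19, 0.12, 0.07, 0.04, 0.02
lx·mx by age: 0, 0.448, 0.462, 0.133, 0.06, 0.028, 0.024, 0.01
R0 = Σ lx·mx = 1.165 → 1.165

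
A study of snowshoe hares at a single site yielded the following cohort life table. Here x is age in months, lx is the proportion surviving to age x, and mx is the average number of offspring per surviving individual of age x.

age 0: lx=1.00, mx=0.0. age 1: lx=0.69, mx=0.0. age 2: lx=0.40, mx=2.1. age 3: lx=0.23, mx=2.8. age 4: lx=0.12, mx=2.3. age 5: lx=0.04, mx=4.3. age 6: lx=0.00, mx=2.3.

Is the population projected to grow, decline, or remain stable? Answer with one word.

growing

R0 = Σ lx·mx = 0 + 0 + 0.84 + 0.644 + 0.276 + 0.172 + 0 = 1.932
R0 > 1, so the population is growing.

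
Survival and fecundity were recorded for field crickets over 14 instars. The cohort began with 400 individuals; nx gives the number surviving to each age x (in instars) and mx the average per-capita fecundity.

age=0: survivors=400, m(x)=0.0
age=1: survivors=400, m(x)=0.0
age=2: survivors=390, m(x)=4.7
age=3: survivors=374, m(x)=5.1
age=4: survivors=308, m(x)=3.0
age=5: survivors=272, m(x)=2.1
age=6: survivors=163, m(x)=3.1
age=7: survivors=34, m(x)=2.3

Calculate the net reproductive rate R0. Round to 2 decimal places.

lx = nx/n0 = nx/400: 1, 1, 0.975, 0.935, 0.77, 0.68, 0.4075, 0.085
lx·mx by age: 0, 0, 4.5825, 4.7685, 2.31, 1.428, 1.26325, 0.1955
R0 = Σ lx·mx = 14.54775 → 14.55

14.55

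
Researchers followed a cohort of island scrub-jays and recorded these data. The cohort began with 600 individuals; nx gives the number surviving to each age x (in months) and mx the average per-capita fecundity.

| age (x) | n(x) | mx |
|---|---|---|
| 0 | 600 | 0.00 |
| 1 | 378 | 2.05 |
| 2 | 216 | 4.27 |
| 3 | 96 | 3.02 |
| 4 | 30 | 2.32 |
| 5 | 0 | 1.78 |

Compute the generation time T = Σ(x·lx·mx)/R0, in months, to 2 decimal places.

lx = nx/n0 = nx/600: 1, 0.63, 0.36, 0.16, 0.05, 0
lx·mx: 0, 1.2915, 1.5372, 0.4832, 0.116, 0 → R0 = 3.4279
x·lx·mx: 0, 1.2915, 3.0744, 1.4496, 0.464, 0 → Σ = 6.2795
T = 6.2795 / 3.4279 = 1.83188… → 1.83

1.83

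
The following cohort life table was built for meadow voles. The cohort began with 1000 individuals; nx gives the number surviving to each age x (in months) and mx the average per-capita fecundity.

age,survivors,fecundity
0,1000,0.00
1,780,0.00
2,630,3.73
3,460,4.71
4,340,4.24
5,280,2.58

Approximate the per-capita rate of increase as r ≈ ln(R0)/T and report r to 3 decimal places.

lx = nx/n0 = nx/1000: 1, 0.78, 0.63, 0.46, 0.34, 0.28
R0 = Σ lx·mx = 0 + 0 + 2.3499 + 2.1666 + 1.4416 + 0.7224 = 6.6805
Σ x·lx·mx = 20.578; T = 20.578/6.6805 = 3.08031…
r ≈ ln(R0)/T = ln(6.6805)/3.08031… = 0.61656… → 0.617

0.617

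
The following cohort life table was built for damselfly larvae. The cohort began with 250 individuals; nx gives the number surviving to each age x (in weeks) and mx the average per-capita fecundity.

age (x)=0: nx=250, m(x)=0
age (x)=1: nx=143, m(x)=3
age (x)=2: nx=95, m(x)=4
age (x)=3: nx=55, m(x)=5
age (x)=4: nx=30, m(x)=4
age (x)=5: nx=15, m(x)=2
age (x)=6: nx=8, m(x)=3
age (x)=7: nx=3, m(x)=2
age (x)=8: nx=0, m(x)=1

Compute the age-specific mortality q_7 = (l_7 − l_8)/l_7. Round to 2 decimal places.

lx = nx/n0 = nx/250: 1, 0.572, 0.38, 0.22, 0.12, 0.06, 0.032, 0.012, 0
q_7 = (l_7 − l_8) / l_7 = (0.012 − 0) / 0.012
     = 0.012 / 0.012 = 1 → 1.00

1.00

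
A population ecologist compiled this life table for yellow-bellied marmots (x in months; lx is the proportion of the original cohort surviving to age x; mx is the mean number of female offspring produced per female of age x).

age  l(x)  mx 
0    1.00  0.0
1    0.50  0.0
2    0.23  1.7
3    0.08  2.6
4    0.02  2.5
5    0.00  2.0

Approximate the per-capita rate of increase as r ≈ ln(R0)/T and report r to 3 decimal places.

-0.175

R0 = Σ lx·mx = 0 + 0 + 0.391 + 0.208 + 0.05 + 0 = 0.649
Σ x·lx·mx = 1.606; T = 1.606/0.649 = 2.47458…
r ≈ ln(R0)/T = ln(0.649)/2.47458… = -0.17471… → -0.175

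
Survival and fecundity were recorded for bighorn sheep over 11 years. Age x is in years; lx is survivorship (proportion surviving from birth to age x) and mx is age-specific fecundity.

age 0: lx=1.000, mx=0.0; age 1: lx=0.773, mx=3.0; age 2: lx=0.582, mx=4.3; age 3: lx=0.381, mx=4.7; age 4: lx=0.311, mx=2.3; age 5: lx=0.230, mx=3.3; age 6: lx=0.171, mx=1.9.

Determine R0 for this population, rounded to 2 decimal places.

lx·mx by age: 0, 2.319, 2.5026, 1.7907, 0.7153, 0.759, 0.3249
R0 = Σ lx·mx = 8.4115 → 8.41

8.41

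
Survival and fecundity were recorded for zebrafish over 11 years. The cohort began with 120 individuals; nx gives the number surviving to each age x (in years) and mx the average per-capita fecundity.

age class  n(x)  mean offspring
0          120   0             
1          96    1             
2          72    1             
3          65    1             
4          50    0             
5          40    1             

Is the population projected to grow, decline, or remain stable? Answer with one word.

lx = nx/n0 = nx/120: 1, 0.8, 0.6, 0.54167…, 0.41667…, 0.33333…
R0 = Σ lx·mx = 0 + 0.8 + 0.6 + 0.541667… + 0 + 0.333333… = 2.275…
R0 > 1, so the population is growing.

growing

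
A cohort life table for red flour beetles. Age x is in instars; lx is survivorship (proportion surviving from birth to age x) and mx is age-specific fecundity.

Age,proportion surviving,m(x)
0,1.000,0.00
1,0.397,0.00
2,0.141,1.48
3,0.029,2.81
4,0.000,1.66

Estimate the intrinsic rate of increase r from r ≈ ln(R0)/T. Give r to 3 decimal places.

-0.542

R0 = Σ lx·mx = 0 + 0 + 0.20868 + 0.08149 + 0 = 0.29017
Σ x·lx·mx = 0.66183; T = 0.66183/0.29017 = 2.28084…
r ≈ ln(R0)/T = ln(0.29017)/2.28084… = -0.54247… → -0.542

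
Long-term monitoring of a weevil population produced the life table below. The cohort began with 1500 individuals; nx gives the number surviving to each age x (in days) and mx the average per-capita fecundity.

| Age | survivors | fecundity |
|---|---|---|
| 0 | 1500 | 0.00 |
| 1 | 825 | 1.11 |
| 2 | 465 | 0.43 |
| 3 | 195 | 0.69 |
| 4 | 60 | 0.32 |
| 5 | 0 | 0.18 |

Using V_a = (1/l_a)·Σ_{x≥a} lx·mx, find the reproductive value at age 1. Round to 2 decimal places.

lx = nx/n0 = nx/1500: 1, 0.55, 0.31, 0.13, 0.04, 0
lx·mx for x ≥ 1: 0.6105, 0.1333, 0.0897, 0.0128, 0 → sum = 0.8463
V_1 = 0.8463 / l_1 = 0.8463 / 0.55 = 1.538727… → 1.54

1.54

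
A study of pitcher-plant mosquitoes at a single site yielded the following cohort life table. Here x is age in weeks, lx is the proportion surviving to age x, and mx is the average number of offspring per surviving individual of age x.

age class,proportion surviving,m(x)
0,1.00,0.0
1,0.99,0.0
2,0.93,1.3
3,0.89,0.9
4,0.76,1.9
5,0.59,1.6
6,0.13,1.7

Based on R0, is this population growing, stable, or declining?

R0 = Σ lx·mx = 0 + 0 + 1.209 + 0.801 + 1.444 + 0.944 + 0.221 = 4.619
R0 > 1, so the population is growing.

growing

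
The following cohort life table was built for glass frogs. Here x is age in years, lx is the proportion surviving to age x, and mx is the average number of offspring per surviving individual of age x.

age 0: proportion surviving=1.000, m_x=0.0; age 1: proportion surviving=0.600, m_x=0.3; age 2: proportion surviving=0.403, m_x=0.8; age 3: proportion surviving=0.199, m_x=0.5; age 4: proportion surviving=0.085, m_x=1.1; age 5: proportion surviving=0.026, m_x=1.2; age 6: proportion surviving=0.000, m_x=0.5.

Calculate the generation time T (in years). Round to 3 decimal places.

2.275

lx·mx: 0, 0.18, 0.3224, 0.0995, 0.0935, 0.0312, 0 → R0 = 0.7266
x·lx·mx: 0, 0.18, 0.6448, 0.2985, 0.374, 0.156, 0 → Σ = 1.6533
T = 1.6533 / 0.7266 = 2.275392… → 2.275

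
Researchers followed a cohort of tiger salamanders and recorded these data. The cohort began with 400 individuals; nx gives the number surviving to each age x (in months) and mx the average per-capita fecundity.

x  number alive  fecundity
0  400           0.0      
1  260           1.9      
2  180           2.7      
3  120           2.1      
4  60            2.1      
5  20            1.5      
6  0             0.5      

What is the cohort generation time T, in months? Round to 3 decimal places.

2.072

lx = nx/n0 = nx/400: 1, 0.65, 0.45, 0.3, 0.15, 0.05, 0
lx·mx: 0, 1.235, 1.215, 0.63, 0.315, 0.075, 0 → R0 = 3.47
x·lx·mx: 0, 1.235, 2.43, 1.89, 1.26, 0.375, 0 → Σ = 7.19
T = 7.19 / 3.47 = 2.072046… → 2.072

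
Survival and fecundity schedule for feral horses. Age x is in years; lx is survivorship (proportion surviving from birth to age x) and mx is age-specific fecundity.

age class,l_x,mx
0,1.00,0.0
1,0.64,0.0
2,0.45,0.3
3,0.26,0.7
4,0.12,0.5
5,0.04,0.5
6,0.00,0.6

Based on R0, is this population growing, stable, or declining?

declining

R0 = Σ lx·mx = 0 + 0 + 0.135 + 0.182 + 0.06 + 0.02 + 0 = 0.397
R0 < 1, so the population is declining.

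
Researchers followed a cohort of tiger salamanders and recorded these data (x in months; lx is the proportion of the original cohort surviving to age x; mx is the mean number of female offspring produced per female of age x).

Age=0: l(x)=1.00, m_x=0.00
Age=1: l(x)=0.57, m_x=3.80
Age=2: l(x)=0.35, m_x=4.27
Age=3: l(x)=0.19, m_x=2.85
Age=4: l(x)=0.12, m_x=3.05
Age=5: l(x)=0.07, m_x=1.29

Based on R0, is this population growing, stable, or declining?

growing

R0 = Σ lx·mx = 0 + 2.166 + 1.4945 + 0.5415 + 0.366 + 0.0903 = 4.6583
R0 > 1, so the population is growing.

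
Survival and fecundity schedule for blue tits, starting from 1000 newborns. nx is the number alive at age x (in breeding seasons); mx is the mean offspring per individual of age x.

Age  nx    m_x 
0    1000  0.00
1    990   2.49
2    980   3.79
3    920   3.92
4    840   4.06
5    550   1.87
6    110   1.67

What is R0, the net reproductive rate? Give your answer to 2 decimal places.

lx = nx/n0 = nx/1000: 1, 0.99, 0.98, 0.92, 0.84, 0.55, 0.11
lx·mx by age: 0, 2.4651, 3.7142, 3.6064, 3.4104, 1.0285, 0.1837
R0 = Σ lx·mx = 14.4083 → 14.41

14.41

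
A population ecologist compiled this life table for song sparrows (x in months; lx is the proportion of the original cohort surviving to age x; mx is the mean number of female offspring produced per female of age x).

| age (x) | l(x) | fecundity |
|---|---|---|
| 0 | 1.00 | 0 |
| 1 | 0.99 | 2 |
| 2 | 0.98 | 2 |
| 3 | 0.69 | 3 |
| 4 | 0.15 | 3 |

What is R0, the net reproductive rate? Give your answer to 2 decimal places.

6.46

lx·mx by age: 0, 1.98, 1.96, 2.07, 0.45
R0 = Σ lx·mx = 6.46 → 6.46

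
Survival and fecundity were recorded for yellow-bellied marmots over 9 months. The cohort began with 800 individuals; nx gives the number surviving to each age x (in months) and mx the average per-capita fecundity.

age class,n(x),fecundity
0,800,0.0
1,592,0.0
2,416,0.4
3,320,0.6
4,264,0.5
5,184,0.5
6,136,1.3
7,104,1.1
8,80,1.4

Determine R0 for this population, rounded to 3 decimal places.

lx = nx/n0 = nx/800: 1, 0.74, 0.52, 0.4, 0.33, 0.23, 0.17, 0.13, 0.1
lx·mx by age: 0, 0, 0.208, 0.24, 0.165, 0.115, 0.221, 0.143, 0.14
R0 = Σ lx·mx = 1.232 → 1.232

1.232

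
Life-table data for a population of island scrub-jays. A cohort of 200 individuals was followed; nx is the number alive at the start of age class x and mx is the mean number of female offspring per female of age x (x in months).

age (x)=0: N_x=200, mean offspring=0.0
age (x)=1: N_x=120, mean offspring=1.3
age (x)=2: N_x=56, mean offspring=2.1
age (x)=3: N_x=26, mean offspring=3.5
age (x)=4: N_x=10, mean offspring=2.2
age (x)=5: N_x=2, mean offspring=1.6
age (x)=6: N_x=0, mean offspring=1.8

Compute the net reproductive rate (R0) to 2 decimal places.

lx = nx/n0 = nx/200: 1, 0.6, 0.28, 0.13, 0.05, 0.01, 0
lx·mx by age: 0, 0.78, 0.588, 0.455, 0.11, 0.016, 0
R0 = Σ lx·mx = 1.949 → 1.95

1.95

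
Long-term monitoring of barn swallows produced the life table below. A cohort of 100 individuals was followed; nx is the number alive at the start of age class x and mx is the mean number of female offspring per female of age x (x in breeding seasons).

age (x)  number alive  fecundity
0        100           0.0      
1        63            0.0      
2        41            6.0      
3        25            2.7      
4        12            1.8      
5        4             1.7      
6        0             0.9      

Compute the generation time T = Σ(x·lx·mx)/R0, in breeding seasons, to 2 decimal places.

2.38

lx = nx/n0 = nx/100: 1, 0.63, 0.41, 0.25, 0.12, 0.04, 0
lx·mx: 0, 0, 2.46, 0.675, 0.216, 0.068, 0 → R0 = 3.419
x·lx·mx: 0, 0, 4.92, 2.025, 0.864, 0.34, 0 → Σ = 8.149
T = 8.149 / 3.419 = 2.383445… → 2.38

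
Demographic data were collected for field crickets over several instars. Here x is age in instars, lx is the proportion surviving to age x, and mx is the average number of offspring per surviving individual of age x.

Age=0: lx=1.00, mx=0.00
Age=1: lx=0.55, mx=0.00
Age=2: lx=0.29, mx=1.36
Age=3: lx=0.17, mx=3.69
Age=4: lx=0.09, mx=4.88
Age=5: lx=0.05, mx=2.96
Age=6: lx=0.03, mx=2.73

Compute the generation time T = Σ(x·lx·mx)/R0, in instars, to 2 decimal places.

3.35

lx·mx: 0, 0, 0.3944, 0.6273, 0.4392, 0.148, 0.0819 → R0 = 1.6908
x·lx·mx: 0, 0, 0.7888, 1.8819, 1.7568, 0.74, 0.4914 → Σ = 5.6589
T = 5.6589 / 1.6908 = 3.346877… → 3.35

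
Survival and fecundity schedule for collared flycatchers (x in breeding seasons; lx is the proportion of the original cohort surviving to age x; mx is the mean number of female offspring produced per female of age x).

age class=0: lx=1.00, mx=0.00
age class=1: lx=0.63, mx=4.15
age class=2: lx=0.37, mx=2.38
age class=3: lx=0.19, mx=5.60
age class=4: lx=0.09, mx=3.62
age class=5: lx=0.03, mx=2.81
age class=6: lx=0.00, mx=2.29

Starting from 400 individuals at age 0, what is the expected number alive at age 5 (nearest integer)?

12

Expected survivors = N0 · l_5 = 400 × 0.03 = 12 → 12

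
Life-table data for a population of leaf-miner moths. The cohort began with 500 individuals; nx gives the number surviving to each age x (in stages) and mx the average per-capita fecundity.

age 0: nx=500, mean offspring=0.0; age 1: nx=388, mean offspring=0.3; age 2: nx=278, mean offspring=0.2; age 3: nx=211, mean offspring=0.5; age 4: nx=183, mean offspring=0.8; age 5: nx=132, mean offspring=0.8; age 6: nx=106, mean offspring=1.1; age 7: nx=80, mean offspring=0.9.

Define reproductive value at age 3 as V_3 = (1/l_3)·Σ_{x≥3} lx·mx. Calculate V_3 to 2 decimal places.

2.59

lx = nx/n0 = nx/500: 1, 0.776, 0.556, 0.422, 0.366, 0.264, 0.212, 0.16
lx·mx for x ≥ 3: 0.211, 0.2928, 0.2112, 0.2332, 0.144 → sum = 1.0922
V_3 = 1.0922 / l_3 = 1.0922 / 0.422 = 2.588152… → 2.59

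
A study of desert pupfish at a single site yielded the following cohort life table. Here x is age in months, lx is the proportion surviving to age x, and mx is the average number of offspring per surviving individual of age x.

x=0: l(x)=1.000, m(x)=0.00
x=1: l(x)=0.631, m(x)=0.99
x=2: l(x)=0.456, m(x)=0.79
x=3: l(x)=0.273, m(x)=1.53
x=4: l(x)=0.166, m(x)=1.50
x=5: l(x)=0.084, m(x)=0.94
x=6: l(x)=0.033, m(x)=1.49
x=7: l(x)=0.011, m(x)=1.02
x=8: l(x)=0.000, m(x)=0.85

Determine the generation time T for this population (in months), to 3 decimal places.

lx·mx: 0, 0.62469, 0.36024, 0.41769, 0.249, 0.07896, 0.04917, 0.01122, 0 → R0 = 1.79097
x·lx·mx: 0, 0.62469, 0.72048, 1.25307, 0.996, 0.3948, 0.29502, 0.07854, 0 → Σ = 4.3626
T = 4.3626 / 1.79097 = 2.435887… → 2.436

2.436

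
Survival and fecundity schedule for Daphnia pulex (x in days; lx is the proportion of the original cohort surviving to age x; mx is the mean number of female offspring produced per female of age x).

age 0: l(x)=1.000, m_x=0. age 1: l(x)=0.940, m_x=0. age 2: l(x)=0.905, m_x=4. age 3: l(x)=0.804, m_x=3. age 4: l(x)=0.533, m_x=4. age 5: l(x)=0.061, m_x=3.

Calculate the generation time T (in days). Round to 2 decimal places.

2.87

lx·mx: 0, 0, 3.62, 2.412, 2.132, 0.183 → R0 = 8.347
x·lx·mx: 0, 0, 7.24, 7.236, 8.528, 0.915 → Σ = 23.919
T = 23.919 / 8.347 = 2.86558… → 2.87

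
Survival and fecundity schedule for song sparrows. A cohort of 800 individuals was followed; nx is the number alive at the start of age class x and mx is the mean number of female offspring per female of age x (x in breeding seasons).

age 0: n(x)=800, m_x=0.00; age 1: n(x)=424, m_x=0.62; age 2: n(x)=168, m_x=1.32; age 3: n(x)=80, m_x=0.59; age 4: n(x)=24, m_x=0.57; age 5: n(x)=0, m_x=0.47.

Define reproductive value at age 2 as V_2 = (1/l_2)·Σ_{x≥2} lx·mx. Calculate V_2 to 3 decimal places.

lx = nx/n0 = nx/800: 1, 0.53, 0.21, 0.1, 0.03, 0
lx·mx for x ≥ 2: 0.2772, 0.059, 0.0171, 0 → sum = 0.3533
V_2 = 0.3533 / l_2 = 0.3533 / 0.21 = 1.682381… → 1.682

1.682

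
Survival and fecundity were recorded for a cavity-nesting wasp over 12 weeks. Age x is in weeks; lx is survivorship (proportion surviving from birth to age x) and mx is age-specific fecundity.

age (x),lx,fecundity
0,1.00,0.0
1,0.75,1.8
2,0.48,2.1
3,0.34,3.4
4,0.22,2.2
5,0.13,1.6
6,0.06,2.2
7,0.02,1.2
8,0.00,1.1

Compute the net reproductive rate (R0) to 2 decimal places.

lx·mx by age: 0, 1.35, 1.008, 1.156, 0.484, 0.208, 0.132, 0.024, 0
R0 = Σ lx·mx = 4.362 → 4.36

4.36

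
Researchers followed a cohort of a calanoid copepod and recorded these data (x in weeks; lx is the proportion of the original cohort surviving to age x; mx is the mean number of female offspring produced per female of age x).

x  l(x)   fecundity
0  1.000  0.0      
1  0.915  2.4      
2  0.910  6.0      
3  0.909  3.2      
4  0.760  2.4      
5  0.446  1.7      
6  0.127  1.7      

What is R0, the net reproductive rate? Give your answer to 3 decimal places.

13.363

lx·mx by age: 0, 2.196, 5.46, 2.9088, 1.824, 0.7582, 0.2159
R0 = Σ lx·mx = 13.3629 → 13.363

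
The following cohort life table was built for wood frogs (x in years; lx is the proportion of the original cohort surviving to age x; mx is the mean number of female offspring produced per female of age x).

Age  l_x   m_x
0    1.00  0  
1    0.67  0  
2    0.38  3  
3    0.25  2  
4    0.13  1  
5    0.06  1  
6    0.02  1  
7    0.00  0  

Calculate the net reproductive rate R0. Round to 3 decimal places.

lx·mx by age: 0, 0, 1.14, 0.5, 0.13, 0.06, 0.02, 0
R0 = Σ lx·mx = 1.85 → 1.850

1.850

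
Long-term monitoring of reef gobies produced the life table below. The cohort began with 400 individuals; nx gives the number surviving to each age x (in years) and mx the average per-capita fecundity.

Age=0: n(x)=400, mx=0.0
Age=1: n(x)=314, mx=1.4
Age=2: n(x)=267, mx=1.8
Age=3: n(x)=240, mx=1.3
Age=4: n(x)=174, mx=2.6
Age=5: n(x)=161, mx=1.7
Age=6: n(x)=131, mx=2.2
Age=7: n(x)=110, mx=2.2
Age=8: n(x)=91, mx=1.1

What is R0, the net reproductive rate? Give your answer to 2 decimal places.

6.47

lx = nx/n0 = nx/400: 1, 0.785, 0.6675, 0.6, 0.435, 0.4025, 0.3275, 0.275, 0.2275
lx·mx by age: 0, 1.099, 1.2015, 0.78, 1.131, 0.68425, 0.7205, 0.605, 0.25025
R0 = Σ lx·mx = 6.4715 → 6.47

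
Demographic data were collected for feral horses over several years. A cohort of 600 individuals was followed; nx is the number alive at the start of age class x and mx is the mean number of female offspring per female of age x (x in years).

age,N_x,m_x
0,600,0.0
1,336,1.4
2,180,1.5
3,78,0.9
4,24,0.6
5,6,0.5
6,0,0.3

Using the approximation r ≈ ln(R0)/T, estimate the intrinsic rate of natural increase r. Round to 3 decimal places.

lx = nx/n0 = nx/600: 1, 0.56, 0.3, 0.13, 0.04, 0.01, 0
R0 = Σ lx·mx = 0 + 0.784 + 0.45 + 0.117 + 0.024 + 0.005 + 0 = 1.38
Σ x·lx·mx = 2.156; T = 2.156/1.38 = 1.56232…
r ≈ ln(R0)/T = ln(1.38)/1.56232… = 0.20616… → 0.206

0.206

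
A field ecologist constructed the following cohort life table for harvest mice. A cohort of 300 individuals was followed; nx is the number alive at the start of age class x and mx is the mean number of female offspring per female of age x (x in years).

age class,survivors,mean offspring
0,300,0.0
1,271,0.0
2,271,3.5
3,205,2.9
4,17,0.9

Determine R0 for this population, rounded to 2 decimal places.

5.19

lx = nx/n0 = nx/300: 1, 0.90333…, 0.90333…, 0.68333…, 0.05667…
lx·mx by age: 0, 0, 3.161667…, 1.981667…, 0.051…
R0 = Σ lx·mx = 5.194333… → 5.19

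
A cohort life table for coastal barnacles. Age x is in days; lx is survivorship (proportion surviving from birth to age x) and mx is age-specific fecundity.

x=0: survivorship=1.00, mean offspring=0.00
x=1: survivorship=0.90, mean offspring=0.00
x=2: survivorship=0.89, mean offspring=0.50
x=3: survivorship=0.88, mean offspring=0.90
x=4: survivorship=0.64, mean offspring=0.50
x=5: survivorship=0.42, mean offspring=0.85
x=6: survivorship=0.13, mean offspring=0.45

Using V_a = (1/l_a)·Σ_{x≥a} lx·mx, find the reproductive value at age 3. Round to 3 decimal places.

1.736

lx·mx for x ≥ 3: 0.792, 0.32, 0.357, 0.0585 → sum = 1.5275
V_3 = 1.5275 / l_3 = 1.5275 / 0.88 = 1.735795… → 1.736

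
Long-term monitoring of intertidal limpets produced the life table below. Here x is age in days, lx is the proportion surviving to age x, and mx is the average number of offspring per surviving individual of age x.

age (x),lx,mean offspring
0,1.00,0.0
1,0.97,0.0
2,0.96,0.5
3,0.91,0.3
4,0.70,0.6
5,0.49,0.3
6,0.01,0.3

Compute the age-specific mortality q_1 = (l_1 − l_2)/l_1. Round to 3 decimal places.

0.010

q_1 = (l_1 − l_2) / l_1 = (0.97 − 0.96) / 0.97
     = 0.01 / 0.97 = 0.010309… → 0.010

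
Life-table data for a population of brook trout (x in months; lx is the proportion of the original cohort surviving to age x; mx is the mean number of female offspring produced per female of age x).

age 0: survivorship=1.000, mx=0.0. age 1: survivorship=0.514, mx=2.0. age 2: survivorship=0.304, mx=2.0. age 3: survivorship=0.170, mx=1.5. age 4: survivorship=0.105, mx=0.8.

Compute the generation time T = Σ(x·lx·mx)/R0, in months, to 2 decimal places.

1.69

lx·mx: 0, 1.028, 0.608, 0.255, 0.084 → R0 = 1.975
x·lx·mx: 0, 1.028, 1.216, 0.765, 0.336 → Σ = 3.345
T = 3.345 / 1.975 = 1.693671… → 1.69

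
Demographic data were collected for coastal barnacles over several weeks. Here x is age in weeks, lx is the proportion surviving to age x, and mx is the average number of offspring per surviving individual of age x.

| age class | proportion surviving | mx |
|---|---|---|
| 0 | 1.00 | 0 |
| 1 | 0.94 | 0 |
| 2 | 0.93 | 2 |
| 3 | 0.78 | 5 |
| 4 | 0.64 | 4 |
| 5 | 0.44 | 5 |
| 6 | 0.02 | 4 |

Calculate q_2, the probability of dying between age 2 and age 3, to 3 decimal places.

0.161

q_2 = (l_2 − l_3) / l_2 = (0.93 − 0.78) / 0.93
     = 0.15 / 0.93 = 0.16129… → 0.161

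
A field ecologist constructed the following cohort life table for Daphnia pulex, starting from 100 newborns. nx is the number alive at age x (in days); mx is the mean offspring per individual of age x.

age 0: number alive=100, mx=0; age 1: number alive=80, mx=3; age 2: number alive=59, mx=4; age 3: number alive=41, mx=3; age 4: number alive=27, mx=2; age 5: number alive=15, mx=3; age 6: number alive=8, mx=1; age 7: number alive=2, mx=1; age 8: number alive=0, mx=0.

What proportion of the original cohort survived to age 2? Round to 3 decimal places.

l_2 = n_2/n_0 = 59/100 = 0.59 → 0.590

0.590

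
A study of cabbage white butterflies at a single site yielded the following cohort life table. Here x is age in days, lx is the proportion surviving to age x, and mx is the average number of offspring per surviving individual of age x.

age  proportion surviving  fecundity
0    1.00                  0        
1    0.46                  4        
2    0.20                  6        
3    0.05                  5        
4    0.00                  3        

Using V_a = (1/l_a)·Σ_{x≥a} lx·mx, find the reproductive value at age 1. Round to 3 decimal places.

lx·mx for x ≥ 1: 1.84, 1.2, 0.25, 0 → sum = 3.29
V_1 = 3.29 / l_1 = 3.29 / 0.46 = 7.152174… → 7.152

7.152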